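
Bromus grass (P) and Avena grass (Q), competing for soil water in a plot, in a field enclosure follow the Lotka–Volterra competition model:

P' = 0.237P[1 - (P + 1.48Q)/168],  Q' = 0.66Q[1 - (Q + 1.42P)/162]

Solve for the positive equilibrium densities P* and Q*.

P* ≈ 65.1, Q* ≈ 69.5

Setting both brackets to zero gives the nullclines P + 1.48Q = 168 and 1.42P + Q = 162.
Substituting Q = 162 - 1.42P into the first: P(1 - 1.48·1.42) = 168 - 1.48·162.
So P* = -71.8/-1.1 = 65.1, and then Q* = 162 - 1.42·65.1 = 69.5.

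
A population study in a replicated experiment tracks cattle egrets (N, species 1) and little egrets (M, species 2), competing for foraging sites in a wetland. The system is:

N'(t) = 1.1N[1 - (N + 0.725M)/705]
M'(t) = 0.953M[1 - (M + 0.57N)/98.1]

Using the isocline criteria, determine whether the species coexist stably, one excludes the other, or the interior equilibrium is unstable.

Compare the nullcline intercepts: K1/α12 = 705/0.725 = 972 > K2 = 98.1; K2/α21 = 98.1/0.57 = 172 < K1 = 705.
Since the inequalities point opposite ways, species 1 can invade but species 2 cannot.

species 1 excludes species 2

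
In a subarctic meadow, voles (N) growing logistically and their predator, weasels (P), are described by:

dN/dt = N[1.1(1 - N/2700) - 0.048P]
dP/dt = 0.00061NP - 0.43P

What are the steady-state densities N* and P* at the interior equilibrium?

N* ≈ 705, P* ≈ 16.9

From dP/dt = 0 with P > 0: 0.00061N* = 0.43, so N* = 705.
Substitute into dN/dt = 0: 1.1(1 - 705/2700) = 0.048P*.
The bracket is 0.739, giving P* = 0.813/0.048 = 16.9.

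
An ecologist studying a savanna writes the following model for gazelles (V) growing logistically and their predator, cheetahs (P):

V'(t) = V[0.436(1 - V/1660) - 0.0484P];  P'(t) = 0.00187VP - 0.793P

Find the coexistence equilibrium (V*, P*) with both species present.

From dP/dt = 0 with P > 0: 0.00187V* = 0.793, so V* = 424.
Substitute into dV/dt = 0: 0.436(1 - 424/1660) = 0.0484P*.
The bracket is 0.745, giving P* = 0.325/0.0484 = 6.71.

V* ≈ 424, P* ≈ 6.71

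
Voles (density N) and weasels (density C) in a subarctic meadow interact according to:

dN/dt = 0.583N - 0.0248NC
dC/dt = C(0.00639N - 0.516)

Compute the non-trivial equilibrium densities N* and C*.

N* ≈ 80.8, C* ≈ 23.5

Set dC/dt = 0 with C > 0: 0.00639N - 0.516 = 0, so N* = 0.516/0.00639 = 80.8.
Set dN/dt = 0 with N > 0: 0.583 - 0.0248C = 0, so C* = 0.583/0.0248 = 23.5.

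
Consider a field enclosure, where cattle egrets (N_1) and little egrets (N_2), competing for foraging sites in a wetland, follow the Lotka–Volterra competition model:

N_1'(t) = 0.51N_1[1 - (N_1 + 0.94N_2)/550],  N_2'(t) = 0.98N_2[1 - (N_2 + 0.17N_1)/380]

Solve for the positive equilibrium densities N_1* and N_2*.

Setting both brackets to zero gives the nullclines N_1 + 0.94N_2 = 550 and 0.17N_1 + N_2 = 380.
Substituting N_2 = 380 - 0.17N_1 into the first: N_1(1 - 0.94·0.17) = 550 - 0.94·380.
So N_1* = 193/0.84 = 229, and then N_2* = 380 - 0.17·229 = 341.

N_1* ≈ 229, N_2* ≈ 341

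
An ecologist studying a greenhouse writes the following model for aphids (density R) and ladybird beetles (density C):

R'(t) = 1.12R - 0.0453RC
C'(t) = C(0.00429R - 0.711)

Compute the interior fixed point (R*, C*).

Set dC/dt = 0 with C > 0: 0.00429R - 0.711 = 0, so R* = 0.711/0.00429 = 166.
Set dR/dt = 0 with R > 0: 1.12 - 0.0453C = 0, so C* = 1.12/0.0453 = 24.7.

R* ≈ 166, C* ≈ 24.7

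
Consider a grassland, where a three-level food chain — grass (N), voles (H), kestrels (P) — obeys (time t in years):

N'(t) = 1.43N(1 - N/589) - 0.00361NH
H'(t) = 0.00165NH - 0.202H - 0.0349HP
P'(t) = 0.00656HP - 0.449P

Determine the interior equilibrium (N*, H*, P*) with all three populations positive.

From dP/dt = 0: 0.00656H* = 0.449, so H* = 68.4.
From dN/dt = 0: 1.43(1 - N*/589) = 0.00361·68.4, giving N* = 589·(1 - 0.173) = 487.
From dH/dt = 0: 0.00165·487 - 0.202 = 0.0349P*, so P* = 0.602/0.0349 = 17.2.

N* ≈ 487, H* ≈ 68.4, P* ≈ 17.2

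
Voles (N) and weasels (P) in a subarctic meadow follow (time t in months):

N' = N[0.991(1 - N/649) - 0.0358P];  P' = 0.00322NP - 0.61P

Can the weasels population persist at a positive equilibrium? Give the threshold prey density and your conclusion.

The predator equation gives dP/dt > 0 only when N > 0.61/0.00322 = 189.
Without the predator, N → K = 649. Since 649 > 189, the predator can invade and persist.

Threshold N = 189; K > 189, so yes, the predator persists.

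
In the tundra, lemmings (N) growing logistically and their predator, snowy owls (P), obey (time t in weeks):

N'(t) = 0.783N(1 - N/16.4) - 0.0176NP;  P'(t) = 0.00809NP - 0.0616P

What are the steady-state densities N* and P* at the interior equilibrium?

N* ≈ 7.61, P* ≈ 23.8

From dP/dt = 0 with P > 0: 0.00809N* = 0.0616, so N* = 7.61.
Substitute into dN/dt = 0: 0.783(1 - 7.61/16.4) = 0.0176P*.
The bracket is 0.536, giving P* = 0.419/0.0176 = 23.8.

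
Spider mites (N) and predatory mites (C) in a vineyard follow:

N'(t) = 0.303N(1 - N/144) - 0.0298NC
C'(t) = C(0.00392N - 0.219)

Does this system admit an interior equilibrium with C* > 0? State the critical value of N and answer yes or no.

Threshold N = 55.9; K > 55.9, so yes, the predator persists.

The predator equation gives dC/dt > 0 only when N > 0.219/0.00392 = 55.9.
Without the predator, N → K = 144. Since 144 > 55.9, the predator can invade and persist.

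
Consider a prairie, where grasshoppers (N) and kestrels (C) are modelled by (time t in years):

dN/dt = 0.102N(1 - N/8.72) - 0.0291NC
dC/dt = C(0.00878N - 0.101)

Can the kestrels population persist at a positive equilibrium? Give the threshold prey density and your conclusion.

Threshold N = 11.5; K < 11.5, so no, the predator goes extinct.

The predator equation gives dC/dt > 0 only when N > 0.101/0.00878 = 11.5.
Without the predator, N → K = 8.72. Since 8.72 < 11.5, the predator cannot invade.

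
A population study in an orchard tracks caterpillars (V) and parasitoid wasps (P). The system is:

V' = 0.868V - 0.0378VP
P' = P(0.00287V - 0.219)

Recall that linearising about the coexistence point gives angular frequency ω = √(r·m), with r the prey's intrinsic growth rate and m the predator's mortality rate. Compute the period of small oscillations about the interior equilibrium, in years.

Here r = 0.868 and m = 0.219, so r·m = 0.19.
ω = √0.19 = 0.436 per year, hence T = 2π/ω ≈ 14.4 years.

T ≈ 14.4 years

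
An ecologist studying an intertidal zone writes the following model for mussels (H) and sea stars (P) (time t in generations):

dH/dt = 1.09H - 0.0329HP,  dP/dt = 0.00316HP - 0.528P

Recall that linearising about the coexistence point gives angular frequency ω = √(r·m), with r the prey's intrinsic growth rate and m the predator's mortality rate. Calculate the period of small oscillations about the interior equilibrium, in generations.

Here r = 1.09 and m = 0.528, so r·m = 0.576.
ω = √0.576 = 0.759 per generation, hence T = 2π/ω ≈ 8.28 generations.

T ≈ 8.28 generations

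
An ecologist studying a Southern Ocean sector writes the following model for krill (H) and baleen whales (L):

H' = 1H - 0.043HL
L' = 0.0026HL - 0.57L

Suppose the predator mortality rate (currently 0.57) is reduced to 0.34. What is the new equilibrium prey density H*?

At the interior fixed point, setting dL/dt = 0 with L > 0 fixes H* = (predator death rate)/(HL coefficient) — independent of the other coefficients.
With the change, H* = 0.34/0.0026 = 131; it falls from 219.

H* ≈ 131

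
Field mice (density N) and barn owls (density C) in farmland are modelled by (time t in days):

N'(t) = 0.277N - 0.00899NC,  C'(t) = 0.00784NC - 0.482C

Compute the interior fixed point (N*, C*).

Set dC/dt = 0 with C > 0: 0.00784N - 0.482 = 0, so N* = 0.482/0.00784 = 61.5.
Set dN/dt = 0 with N > 0: 0.277 - 0.00899C = 0, so C* = 0.277/0.00899 = 30.8.

N* ≈ 61.5, C* ≈ 30.8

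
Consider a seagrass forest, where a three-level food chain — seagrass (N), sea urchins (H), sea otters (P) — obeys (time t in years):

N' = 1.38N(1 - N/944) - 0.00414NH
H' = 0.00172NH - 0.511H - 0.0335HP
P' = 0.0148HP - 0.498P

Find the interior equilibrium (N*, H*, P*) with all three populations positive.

From dP/dt = 0: 0.0148H* = 0.498, so H* = 33.6.
From dN/dt = 0: 1.38(1 - N*/944) = 0.00414·33.6, giving N* = 944·(1 - 0.101) = 849.
From dH/dt = 0: 0.00172·849 - 0.511 = 0.0335P*, so P* = 0.949/0.0335 = 28.3.

N* ≈ 849, H* ≈ 33.6, P* ≈ 28.3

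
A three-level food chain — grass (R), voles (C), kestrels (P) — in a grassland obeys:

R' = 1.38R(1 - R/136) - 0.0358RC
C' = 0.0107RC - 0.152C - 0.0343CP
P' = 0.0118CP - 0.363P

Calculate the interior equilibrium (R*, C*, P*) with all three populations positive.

R* ≈ 27.5, C* ≈ 30.8, P* ≈ 4.14

From dP/dt = 0: 0.0118C* = 0.363, so C* = 30.8.
From dR/dt = 0: 1.38(1 - R*/136) = 0.0358·30.8, giving R* = 136·(1 - 0.798) = 27.5.
From dC/dt = 0: 0.0107·27.5 - 0.152 = 0.0343P*, so P* = 0.142/0.0343 = 4.14.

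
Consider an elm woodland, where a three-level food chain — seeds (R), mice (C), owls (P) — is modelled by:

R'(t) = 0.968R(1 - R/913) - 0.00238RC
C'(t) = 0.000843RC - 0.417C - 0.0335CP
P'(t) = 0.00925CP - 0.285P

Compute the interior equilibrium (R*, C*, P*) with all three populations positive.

R* ≈ 844, C* ≈ 30.8, P* ≈ 8.79

From dP/dt = 0: 0.00925C* = 0.285, so C* = 30.8.
From dR/dt = 0: 0.968(1 - R*/913) = 0.00238·30.8, giving R* = 913·(1 - 0.0758) = 844.
From dC/dt = 0: 0.000843·844 - 0.417 = 0.0335P*, so P* = 0.294/0.0335 = 8.79.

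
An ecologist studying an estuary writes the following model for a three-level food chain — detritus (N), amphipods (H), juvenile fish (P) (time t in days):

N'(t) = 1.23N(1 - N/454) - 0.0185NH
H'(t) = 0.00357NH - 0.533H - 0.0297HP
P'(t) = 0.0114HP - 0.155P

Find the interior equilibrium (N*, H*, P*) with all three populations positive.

From dP/dt = 0: 0.0114H* = 0.155, so H* = 13.6.
From dN/dt = 0: 1.23(1 - N*/454) = 0.0185·13.6, giving N* = 454·(1 - 0.205) = 361.
From dH/dt = 0: 0.00357·361 - 0.533 = 0.0297P*, so P* = 0.756/0.0297 = 25.5.

N* ≈ 361, H* ≈ 13.6, P* ≈ 25.5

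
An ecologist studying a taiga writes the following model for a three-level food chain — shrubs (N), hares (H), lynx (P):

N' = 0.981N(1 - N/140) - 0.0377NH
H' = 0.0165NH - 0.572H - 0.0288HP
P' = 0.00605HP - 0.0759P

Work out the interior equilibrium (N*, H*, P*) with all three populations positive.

From dP/dt = 0: 0.00605H* = 0.0759, so H* = 12.5.
From dN/dt = 0: 0.981(1 - N*/140) = 0.0377·12.5, giving N* = 140·(1 - 0.482) = 72.5.
From dH/dt = 0: 0.0165·72.5 - 0.572 = 0.0288P*, so P* = 0.624/0.0288 = 21.7.

N* ≈ 72.5, H* ≈ 12.5, P* ≈ 21.7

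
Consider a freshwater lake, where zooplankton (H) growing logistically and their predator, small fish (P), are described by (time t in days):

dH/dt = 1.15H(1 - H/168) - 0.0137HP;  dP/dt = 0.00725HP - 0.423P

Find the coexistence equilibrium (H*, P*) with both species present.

H* ≈ 58.3, P* ≈ 54.8

From dP/dt = 0 with P > 0: 0.00725H* = 0.423, so H* = 58.3.
Substitute into dH/dt = 0: 1.15(1 - 58.3/168) = 0.0137P*.
The bracket is 0.653, giving P* = 0.751/0.0137 = 54.8.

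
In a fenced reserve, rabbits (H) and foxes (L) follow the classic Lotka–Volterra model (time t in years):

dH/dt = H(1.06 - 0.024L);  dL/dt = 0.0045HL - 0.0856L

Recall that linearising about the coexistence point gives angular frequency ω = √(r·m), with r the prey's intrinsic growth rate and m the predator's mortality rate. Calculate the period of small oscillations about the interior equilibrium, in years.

Here r = 1.06 and m = 0.0856, so r·m = 0.0907.
ω = √0.0907 = 0.301 per year, hence T = 2π/ω ≈ 20.9 years.

T ≈ 20.9 years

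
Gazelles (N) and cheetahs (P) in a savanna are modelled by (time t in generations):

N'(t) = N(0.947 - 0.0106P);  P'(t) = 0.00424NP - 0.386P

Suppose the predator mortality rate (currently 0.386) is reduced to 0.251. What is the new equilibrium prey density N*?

N* ≈ 59.2

At the interior fixed point, setting dP/dt = 0 with P > 0 fixes N* = (predator death rate)/(NP coefficient) — independent of the other coefficients.
With the change, N* = 0.251/0.00424 = 59.2; it falls from 91.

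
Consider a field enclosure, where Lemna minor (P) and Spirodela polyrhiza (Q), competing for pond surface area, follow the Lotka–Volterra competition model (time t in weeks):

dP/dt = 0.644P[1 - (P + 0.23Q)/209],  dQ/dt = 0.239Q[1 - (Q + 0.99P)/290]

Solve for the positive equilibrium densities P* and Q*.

P* ≈ 184, Q* ≈ 108

Setting both brackets to zero gives the nullclines P + 0.23Q = 209 and 0.99P + Q = 290.
Substituting Q = 290 - 0.99P into the first: P(1 - 0.23·0.99) = 209 - 0.23·290.
So P* = 142/0.772 = 184, and then Q* = 290 - 0.99·184 = 108.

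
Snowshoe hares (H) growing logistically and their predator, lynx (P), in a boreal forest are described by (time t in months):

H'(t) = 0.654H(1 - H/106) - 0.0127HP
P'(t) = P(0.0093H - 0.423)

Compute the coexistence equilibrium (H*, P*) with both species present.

From dP/dt = 0 with P > 0: 0.0093H* = 0.423, so H* = 45.5.
Substitute into dH/dt = 0: 0.654(1 - 45.5/106) = 0.0127P*.
The bracket is 0.571, giving P* = 0.373/0.0127 = 29.4.

H* ≈ 45.5, P* ≈ 29.4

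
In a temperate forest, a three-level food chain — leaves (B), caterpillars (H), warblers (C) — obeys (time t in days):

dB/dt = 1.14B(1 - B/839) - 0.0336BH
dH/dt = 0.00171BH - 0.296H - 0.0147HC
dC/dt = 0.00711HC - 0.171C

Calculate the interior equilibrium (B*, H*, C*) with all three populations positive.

B* ≈ 244, H* ≈ 24.1, C* ≈ 8.28

From dC/dt = 0: 0.00711H* = 0.171, so H* = 24.1.
From dB/dt = 0: 1.14(1 - B*/839) = 0.0336·24.1, giving B* = 839·(1 - 0.709) = 244.
From dH/dt = 0: 0.00171·244 - 0.296 = 0.0147C*, so C* = 0.122/0.0147 = 8.28.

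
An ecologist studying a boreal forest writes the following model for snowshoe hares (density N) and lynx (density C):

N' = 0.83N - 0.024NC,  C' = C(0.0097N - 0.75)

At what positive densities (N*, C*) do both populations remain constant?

N* ≈ 77.3, C* ≈ 34.6

Set dC/dt = 0 with C > 0: 0.0097N - 0.75 = 0, so N* = 0.75/0.0097 = 77.3.
Set dN/dt = 0 with N > 0: 0.83 - 0.024C = 0, so C* = 0.83/0.024 = 34.6.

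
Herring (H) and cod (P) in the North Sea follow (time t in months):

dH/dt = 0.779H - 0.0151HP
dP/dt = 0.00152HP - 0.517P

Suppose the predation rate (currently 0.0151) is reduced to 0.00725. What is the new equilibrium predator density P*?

P* ≈ 107

At the interior fixed point, setting dH/dt = 0 with H > 0 fixes P* = (prey growth rate)/(HP coefficient) — independent of the other coefficients.
With the change, P* = 0.779/0.00725 = 107; it rises from 51.6.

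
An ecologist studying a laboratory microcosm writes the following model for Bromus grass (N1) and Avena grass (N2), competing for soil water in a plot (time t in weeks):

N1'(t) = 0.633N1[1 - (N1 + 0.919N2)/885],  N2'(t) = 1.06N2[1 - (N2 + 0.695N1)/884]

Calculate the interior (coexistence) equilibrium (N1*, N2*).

Setting both brackets to zero gives the nullclines N1 + 0.919N2 = 885 and 0.695N1 + N2 = 884.
Substituting N2 = 884 - 0.695N1 into the first: N1(1 - 0.919·0.695) = 885 - 0.919·884.
So N1* = 72.6/0.361 = 201, and then N2* = 884 - 0.695·201 = 744.

N1* ≈ 201, N2* ≈ 744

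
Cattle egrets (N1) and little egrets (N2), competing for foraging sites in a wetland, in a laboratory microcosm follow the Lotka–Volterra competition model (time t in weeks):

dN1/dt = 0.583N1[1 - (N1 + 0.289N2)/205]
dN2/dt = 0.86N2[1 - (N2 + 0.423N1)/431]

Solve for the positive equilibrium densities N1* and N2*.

Setting both brackets to zero gives the nullclines N1 + 0.289N2 = 205 and 0.423N1 + N2 = 431.
Substituting N2 = 431 - 0.423N1 into the first: N1(1 - 0.289·0.423) = 205 - 0.289·431.
So N1* = 80.4/0.878 = 91.6, and then N2* = 431 - 0.423·91.6 = 392.

N1* ≈ 91.6, N2* ≈ 392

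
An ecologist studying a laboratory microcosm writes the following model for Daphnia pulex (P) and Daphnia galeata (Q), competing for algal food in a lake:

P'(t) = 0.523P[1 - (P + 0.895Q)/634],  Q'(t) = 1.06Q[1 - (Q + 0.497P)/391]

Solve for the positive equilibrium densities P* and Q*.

Setting both brackets to zero gives the nullclines P + 0.895Q = 634 and 0.497P + Q = 391.
Substituting Q = 391 - 0.497P into the first: P(1 - 0.895·0.497) = 634 - 0.895·391.
So P* = 284/0.555 = 512, and then Q* = 391 - 0.497·512 = 137.

P* ≈ 512, Q* ≈ 137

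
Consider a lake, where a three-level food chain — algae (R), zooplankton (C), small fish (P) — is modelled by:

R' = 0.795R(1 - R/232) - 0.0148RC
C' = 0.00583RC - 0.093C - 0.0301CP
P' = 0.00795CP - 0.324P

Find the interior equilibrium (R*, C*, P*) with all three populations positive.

From dP/dt = 0: 0.00795C* = 0.324, so C* = 40.8.
From dR/dt = 0: 0.795(1 - R*/232) = 0.0148·40.8, giving R* = 232·(1 - 0.759) = 56.
From dC/dt = 0: 0.00583·56 - 0.093 = 0.0301P*, so P* = 0.233/0.0301 = 7.75.

R* ≈ 56, C* ≈ 40.8, P* ≈ 7.75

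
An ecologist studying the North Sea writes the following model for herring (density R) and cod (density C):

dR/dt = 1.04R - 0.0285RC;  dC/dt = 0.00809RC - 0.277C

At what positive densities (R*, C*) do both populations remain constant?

Set dC/dt = 0 with C > 0: 0.00809R - 0.277 = 0, so R* = 0.277/0.00809 = 34.2.
Set dR/dt = 0 with R > 0: 1.04 - 0.0285C = 0, so C* = 1.04/0.0285 = 36.5.

R* ≈ 34.2, C* ≈ 36.5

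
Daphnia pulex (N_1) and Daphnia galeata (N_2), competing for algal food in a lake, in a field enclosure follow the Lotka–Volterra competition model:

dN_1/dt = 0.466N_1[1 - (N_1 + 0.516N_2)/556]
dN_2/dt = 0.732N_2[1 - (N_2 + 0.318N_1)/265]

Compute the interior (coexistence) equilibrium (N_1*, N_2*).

N_1* ≈ 502, N_2* ≈ 106

Setting both brackets to zero gives the nullclines N_1 + 0.516N_2 = 556 and 0.318N_1 + N_2 = 265.
Substituting N_2 = 265 - 0.318N_1 into the first: N_1(1 - 0.516·0.318) = 556 - 0.516·265.
So N_1* = 419/0.836 = 502, and then N_2* = 265 - 0.318·502 = 106.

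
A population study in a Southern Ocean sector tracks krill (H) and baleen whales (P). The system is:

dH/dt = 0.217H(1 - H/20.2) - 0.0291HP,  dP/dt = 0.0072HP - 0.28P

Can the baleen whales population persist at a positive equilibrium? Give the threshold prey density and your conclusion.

Threshold H = 38.9; K < 38.9, so no, the predator goes extinct.

The predator equation gives dP/dt > 0 only when H > 0.28/0.0072 = 38.9.
Without the predator, H → K = 20.2. Since 20.2 < 38.9, the predator cannot invade.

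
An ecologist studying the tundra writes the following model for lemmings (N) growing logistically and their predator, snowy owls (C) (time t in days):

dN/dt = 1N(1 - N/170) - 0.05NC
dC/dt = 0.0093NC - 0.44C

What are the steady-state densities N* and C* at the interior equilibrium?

From dC/dt = 0 with C > 0: 0.0093N* = 0.44, so N* = 47.3.
Substitute into dN/dt = 0: 1(1 - 47.3/170) = 0.05C*.
The bracket is 0.722, giving C* = 0.722/0.05 = 14.4.

N* ≈ 47.3, C* ≈ 14.4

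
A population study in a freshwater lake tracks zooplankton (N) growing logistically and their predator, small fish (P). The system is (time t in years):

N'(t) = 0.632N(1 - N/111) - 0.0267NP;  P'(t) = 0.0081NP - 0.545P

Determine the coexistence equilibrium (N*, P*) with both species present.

N* ≈ 67.3, P* ≈ 9.32

From dP/dt = 0 with P > 0: 0.0081N* = 0.545, so N* = 67.3.
Substitute into dN/dt = 0: 0.632(1 - 67.3/111) = 0.0267P*.
The bracket is 0.394, giving P* = 0.249/0.0267 = 9.32.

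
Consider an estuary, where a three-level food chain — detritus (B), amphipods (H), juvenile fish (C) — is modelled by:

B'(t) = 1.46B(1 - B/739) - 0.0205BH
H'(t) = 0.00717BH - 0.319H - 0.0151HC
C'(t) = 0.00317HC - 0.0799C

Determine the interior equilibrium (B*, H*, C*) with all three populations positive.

B* ≈ 477, H* ≈ 25.2, C* ≈ 206

From dC/dt = 0: 0.00317H* = 0.0799, so H* = 25.2.
From dB/dt = 0: 1.46(1 - B*/739) = 0.0205·25.2, giving B* = 739·(1 - 0.354) = 477.
From dH/dt = 0: 0.00717·477 - 0.319 = 0.0151C*, so C* = 3.1/0.0151 = 206.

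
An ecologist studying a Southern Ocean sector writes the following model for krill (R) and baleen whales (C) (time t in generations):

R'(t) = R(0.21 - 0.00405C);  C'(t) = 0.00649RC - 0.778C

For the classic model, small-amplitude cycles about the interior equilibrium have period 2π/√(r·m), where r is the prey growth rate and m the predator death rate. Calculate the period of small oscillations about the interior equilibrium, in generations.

Here r = 0.21 and m = 0.778, so r·m = 0.163.
ω = √0.163 = 0.404 per generation, hence T = 2π/ω ≈ 15.5 generations.

T ≈ 15.5 generations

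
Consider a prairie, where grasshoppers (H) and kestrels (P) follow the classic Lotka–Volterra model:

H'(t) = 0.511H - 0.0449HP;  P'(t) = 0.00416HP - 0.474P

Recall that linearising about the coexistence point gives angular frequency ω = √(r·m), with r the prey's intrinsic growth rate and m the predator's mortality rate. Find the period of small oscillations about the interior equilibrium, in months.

T ≈ 12.8 months

Here r = 0.511 and m = 0.474, so r·m = 0.242.
ω = √0.242 = 0.492 per month, hence T = 2π/ω ≈ 12.8 months.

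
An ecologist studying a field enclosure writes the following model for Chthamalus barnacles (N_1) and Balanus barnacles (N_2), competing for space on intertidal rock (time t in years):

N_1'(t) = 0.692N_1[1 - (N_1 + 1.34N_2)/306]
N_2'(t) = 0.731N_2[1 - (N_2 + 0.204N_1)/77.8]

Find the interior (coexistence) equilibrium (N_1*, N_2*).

Setting both brackets to zero gives the nullclines N_1 + 1.34N_2 = 306 and 0.204N_1 + N_2 = 77.8.
Substituting N_2 = 77.8 - 0.204N_1 into the first: N_1(1 - 1.34·0.204) = 306 - 1.34·77.8.
So N_1* = 202/0.727 = 278, and then N_2* = 77.8 - 0.204·278 = 21.2.

N_1* ≈ 278, N_2* ≈ 21.2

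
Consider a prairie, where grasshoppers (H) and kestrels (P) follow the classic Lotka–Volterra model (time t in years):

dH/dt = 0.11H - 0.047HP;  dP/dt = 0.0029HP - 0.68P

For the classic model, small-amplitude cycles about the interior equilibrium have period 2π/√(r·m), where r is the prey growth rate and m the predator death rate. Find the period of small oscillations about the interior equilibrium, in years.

Here r = 0.11 and m = 0.68, so r·m = 0.0748.
ω = √0.0748 = 0.273 per year, hence T = 2π/ω ≈ 23 years.

T ≈ 23 years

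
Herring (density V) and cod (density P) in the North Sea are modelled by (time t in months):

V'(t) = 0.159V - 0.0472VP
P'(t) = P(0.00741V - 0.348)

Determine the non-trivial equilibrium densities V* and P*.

Set dP/dt = 0 with P > 0: 0.00741V - 0.348 = 0, so V* = 0.348/0.00741 = 47.
Set dV/dt = 0 with V > 0: 0.159 - 0.0472P = 0, so P* = 0.159/0.0472 = 3.37.

V* ≈ 47, P* ≈ 3.37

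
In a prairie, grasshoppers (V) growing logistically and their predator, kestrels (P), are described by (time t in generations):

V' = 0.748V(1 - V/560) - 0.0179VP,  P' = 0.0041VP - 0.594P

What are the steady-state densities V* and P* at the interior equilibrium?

From dP/dt = 0 with P > 0: 0.0041V* = 0.594, so V* = 145.
Substitute into dV/dt = 0: 0.748(1 - 145/560) = 0.0179P*.
The bracket is 0.741, giving P* = 0.554/0.0179 = 31.

V* ≈ 145, P* ≈ 31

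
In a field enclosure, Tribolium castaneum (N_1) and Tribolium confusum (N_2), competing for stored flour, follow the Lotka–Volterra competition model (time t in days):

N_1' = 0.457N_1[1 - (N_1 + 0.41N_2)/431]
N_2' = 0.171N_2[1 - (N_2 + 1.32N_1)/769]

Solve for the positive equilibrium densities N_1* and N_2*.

Setting both brackets to zero gives the nullclines N_1 + 0.41N_2 = 431 and 1.32N_1 + N_2 = 769.
Substituting N_2 = 769 - 1.32N_1 into the first: N_1(1 - 0.41·1.32) = 431 - 0.41·769.
So N_1* = 116/0.459 = 252, and then N_2* = 769 - 1.32·252 = 436.

N_1* ≈ 252, N_2* ≈ 436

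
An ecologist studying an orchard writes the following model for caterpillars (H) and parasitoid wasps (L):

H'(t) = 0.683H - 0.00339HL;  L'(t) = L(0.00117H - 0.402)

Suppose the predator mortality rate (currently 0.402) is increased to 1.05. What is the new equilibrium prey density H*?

H* ≈ 897

At the interior fixed point, setting dL/dt = 0 with L > 0 fixes H* = (predator death rate)/(HL coefficient) — independent of the other coefficients.
With the change, H* = 1.05/0.00117 = 897; it rises from 344.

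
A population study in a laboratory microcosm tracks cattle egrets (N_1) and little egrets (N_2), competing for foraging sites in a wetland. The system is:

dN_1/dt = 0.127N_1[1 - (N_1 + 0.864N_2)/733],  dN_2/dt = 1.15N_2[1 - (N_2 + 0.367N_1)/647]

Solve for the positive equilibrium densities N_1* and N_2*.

Setting both brackets to zero gives the nullclines N_1 + 0.864N_2 = 733 and 0.367N_1 + N_2 = 647.
Substituting N_2 = 647 - 0.367N_1 into the first: N_1(1 - 0.864·0.367) = 733 - 0.864·647.
So N_1* = 174/0.683 = 255, and then N_2* = 647 - 0.367·255 = 553.

N_1* ≈ 255, N_2* ≈ 553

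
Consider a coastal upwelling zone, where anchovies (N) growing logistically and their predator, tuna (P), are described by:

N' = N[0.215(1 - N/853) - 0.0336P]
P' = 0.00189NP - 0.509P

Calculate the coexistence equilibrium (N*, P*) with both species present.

N* ≈ 269, P* ≈ 4.38

From dP/dt = 0 with P > 0: 0.00189N* = 0.509, so N* = 269.
Substitute into dN/dt = 0: 0.215(1 - 269/853) = 0.0336P*.
The bracket is 0.684, giving P* = 0.147/0.0336 = 4.38.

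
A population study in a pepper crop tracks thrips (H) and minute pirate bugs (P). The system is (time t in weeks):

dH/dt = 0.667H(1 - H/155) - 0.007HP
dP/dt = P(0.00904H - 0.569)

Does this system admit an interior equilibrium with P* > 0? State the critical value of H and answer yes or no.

Threshold H = 62.9; K > 62.9, so yes, the predator persists.

The predator equation gives dP/dt > 0 only when H > 0.569/0.00904 = 62.9.
Without the predator, H → K = 155. Since 155 > 62.9, the predator can invade and persist.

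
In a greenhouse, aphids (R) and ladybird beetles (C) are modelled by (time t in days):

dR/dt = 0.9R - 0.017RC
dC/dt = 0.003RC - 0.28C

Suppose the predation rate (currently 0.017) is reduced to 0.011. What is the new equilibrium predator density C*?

C* ≈ 81.8

At the interior fixed point, setting dR/dt = 0 with R > 0 fixes C* = (prey growth rate)/(RC coefficient) — independent of the other coefficients.
With the change, C* = 0.9/0.011 = 81.8; it rises from 52.9.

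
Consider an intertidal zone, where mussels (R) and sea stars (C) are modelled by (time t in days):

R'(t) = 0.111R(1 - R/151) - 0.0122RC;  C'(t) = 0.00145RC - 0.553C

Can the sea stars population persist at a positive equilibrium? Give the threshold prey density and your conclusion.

The predator equation gives dC/dt > 0 only when R > 0.553/0.00145 = 381.
Without the predator, R → K = 151. Since 151 < 381, the predator cannot invade.

Threshold R = 381; K < 381, so no, the predator goes extinct.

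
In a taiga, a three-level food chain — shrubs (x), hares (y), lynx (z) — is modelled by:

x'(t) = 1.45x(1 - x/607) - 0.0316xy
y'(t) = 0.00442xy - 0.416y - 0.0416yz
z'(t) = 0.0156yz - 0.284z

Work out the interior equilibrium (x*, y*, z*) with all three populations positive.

From dz/dt = 0: 0.0156y* = 0.284, so y* = 18.2.
From dx/dt = 0: 1.45(1 - x*/607) = 0.0316·18.2, giving x* = 607·(1 - 0.397) = 366.
From dy/dt = 0: 0.00442·366 - 0.416 = 0.0416z*, so z* = 1.2/0.0416 = 28.9.

x* ≈ 366, y* ≈ 18.2, z* ≈ 28.9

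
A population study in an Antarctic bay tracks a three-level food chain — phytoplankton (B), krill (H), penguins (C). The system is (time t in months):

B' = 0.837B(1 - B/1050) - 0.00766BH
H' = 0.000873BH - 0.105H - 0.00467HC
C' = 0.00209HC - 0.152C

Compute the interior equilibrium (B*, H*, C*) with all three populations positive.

From dC/dt = 0: 0.00209H* = 0.152, so H* = 72.7.
From dB/dt = 0: 0.837(1 - B*/1050) = 0.00766·72.7, giving B* = 1050·(1 - 0.666) = 351.
From dH/dt = 0: 0.000873·351 - 0.105 = 0.00467C*, so C* = 0.202/0.00467 = 43.2.

B* ≈ 351, H* ≈ 72.7, C* ≈ 43.2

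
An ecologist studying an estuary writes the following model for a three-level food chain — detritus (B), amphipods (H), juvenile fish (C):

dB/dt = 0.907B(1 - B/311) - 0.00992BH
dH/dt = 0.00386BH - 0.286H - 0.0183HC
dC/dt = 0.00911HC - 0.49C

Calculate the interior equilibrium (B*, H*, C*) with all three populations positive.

B* ≈ 128, H* ≈ 53.8, C* ≈ 11.4

From dC/dt = 0: 0.00911H* = 0.49, so H* = 53.8.
From dB/dt = 0: 0.907(1 - B*/311) = 0.00992·53.8, giving B* = 311·(1 - 0.588) = 128.
From dH/dt = 0: 0.00386·128 - 0.286 = 0.0183C*, so C* = 0.208/0.0183 = 11.4.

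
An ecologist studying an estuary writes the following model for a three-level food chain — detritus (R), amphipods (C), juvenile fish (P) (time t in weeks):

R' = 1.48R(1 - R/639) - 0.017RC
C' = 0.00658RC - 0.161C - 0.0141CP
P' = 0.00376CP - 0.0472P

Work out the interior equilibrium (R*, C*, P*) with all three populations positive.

R* ≈ 547, C* ≈ 12.6, P* ≈ 244

From dP/dt = 0: 0.00376C* = 0.0472, so C* = 12.6.
From dR/dt = 0: 1.48(1 - R*/639) = 0.017·12.6, giving R* = 639·(1 - 0.144) = 547.
From dC/dt = 0: 0.00658·547 - 0.161 = 0.0141P*, so P* = 3.44/0.0141 = 244.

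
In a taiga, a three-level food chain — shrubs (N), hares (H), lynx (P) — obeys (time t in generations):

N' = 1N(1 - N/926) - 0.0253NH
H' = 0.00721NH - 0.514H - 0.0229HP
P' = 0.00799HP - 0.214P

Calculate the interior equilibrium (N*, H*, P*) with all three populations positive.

From dP/dt = 0: 0.00799H* = 0.214, so H* = 26.8.
From dN/dt = 0: 1(1 - N*/926) = 0.0253·26.8, giving N* = 926·(1 - 0.678) = 299.
From dH/dt = 0: 0.00721·299 - 0.514 = 0.0229P*, so P* = 1.64/0.0229 = 71.5.

N* ≈ 299, H* ≈ 26.8, P* ≈ 71.5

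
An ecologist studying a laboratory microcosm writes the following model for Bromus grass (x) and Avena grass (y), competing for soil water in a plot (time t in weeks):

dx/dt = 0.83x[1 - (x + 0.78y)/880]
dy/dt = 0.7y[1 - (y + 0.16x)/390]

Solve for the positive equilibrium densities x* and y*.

Setting both brackets to zero gives the nullclines x + 0.78y = 880 and 0.16x + y = 390.
Substituting y = 390 - 0.16x into the first: x(1 - 0.78·0.16) = 880 - 0.78·390.
So x* = 576/0.875 = 658, and then y* = 390 - 0.16·658 = 285.

x* ≈ 658, y* ≈ 285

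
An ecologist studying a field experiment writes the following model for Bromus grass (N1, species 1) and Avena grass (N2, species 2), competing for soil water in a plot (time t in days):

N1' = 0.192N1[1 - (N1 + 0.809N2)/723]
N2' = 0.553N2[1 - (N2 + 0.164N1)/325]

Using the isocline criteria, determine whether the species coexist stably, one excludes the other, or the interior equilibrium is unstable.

stable coexistence

Compare the nullcline intercepts: K1/α12 = 723/0.809 = 894 > K2 = 325; K2/α21 = 325/0.164 = 1980 > K1 = 723.
Since both inequalities hold, each species can invade when rare, so the interior equilibrium is stable.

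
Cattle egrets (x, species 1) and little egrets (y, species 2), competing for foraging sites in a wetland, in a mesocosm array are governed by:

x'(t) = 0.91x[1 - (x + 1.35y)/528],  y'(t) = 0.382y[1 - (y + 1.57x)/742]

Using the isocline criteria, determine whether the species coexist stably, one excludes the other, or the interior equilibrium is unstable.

unstable coexistence (outcome depends on initial conditions)

Compare the nullcline intercepts: K1/α12 = 528/1.35 = 391 < K2 = 742; K2/α21 = 742/1.57 = 473 < K1 = 528.
Since both are reversed, neither can invade when rare; the interior point is a saddle.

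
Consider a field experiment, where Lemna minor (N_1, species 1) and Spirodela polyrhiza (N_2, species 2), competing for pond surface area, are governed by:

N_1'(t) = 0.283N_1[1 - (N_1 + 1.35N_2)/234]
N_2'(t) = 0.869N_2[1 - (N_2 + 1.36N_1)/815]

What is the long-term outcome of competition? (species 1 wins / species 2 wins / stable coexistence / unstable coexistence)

Compare the nullcline intercepts: K1/α12 = 234/1.35 = 173 < K2 = 815; K2/α21 = 815/1.36 = 599 > K1 = 234.
Since the inequalities point opposite ways, species 2 can invade but species 1 cannot.

species 2 excludes species 1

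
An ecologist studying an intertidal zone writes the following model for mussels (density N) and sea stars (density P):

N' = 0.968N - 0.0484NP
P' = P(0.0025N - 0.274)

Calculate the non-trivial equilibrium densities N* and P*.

Set dP/dt = 0 with P > 0: 0.0025N - 0.274 = 0, so N* = 0.274/0.0025 = 110.
Set dN/dt = 0 with N > 0: 0.968 - 0.0484P = 0, so P* = 0.968/0.0484 = 20.

N* ≈ 110, P* ≈ 20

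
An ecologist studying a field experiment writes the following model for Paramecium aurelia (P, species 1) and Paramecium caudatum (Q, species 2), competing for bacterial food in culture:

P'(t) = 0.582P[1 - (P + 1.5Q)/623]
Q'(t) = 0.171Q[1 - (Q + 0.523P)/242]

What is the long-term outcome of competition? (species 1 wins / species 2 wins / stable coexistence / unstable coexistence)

Compare the nullcline intercepts: K1/α12 = 623/1.5 = 415 > K2 = 242; K2/α21 = 242/0.523 = 463 < K1 = 623.
Since the inequalities point opposite ways, species 1 can invade but species 2 cannot.

species 1 excludes species 2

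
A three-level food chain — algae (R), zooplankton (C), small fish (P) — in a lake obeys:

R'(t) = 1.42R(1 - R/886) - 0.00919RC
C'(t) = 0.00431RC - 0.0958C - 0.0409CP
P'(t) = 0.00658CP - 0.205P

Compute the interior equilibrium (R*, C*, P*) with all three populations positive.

R* ≈ 707, C* ≈ 31.2, P* ≈ 72.2

From dP/dt = 0: 0.00658C* = 0.205, so C* = 31.2.
From dR/dt = 0: 1.42(1 - R*/886) = 0.00919·31.2, giving R* = 886·(1 - 0.202) = 707.
From dC/dt = 0: 0.00431·707 - 0.0958 = 0.0409P*, so P* = 2.95/0.0409 = 72.2.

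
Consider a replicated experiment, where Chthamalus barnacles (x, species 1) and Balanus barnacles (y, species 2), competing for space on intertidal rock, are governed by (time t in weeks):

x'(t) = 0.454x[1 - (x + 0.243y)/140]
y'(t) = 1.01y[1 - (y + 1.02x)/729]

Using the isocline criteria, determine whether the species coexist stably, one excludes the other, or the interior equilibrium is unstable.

species 2 excludes species 1

Compare the nullcline intercepts: K1/α12 = 140/0.243 = 576 < K2 = 729; K2/α21 = 729/1.02 = 715 > K1 = 140.
Since the inequalities point opposite ways, species 2 can invade but species 1 cannot.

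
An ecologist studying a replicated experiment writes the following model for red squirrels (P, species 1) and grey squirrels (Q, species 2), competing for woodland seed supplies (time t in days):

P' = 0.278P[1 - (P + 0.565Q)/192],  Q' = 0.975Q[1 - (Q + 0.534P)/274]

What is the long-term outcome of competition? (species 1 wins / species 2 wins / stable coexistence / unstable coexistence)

Compare the nullcline intercepts: K1/α12 = 192/0.565 = 340 > K2 = 274; K2/α21 = 274/0.534 = 513 > K1 = 192.
Since both inequalities hold, each species can invade when rare, so the interior equilibrium is stable.

stable coexistence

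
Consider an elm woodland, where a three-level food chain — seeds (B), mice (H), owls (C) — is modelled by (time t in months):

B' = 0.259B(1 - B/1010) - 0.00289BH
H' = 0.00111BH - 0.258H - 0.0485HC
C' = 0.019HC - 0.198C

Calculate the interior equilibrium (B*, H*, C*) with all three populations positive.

From dC/dt = 0: 0.019H* = 0.198, so H* = 10.4.
From dB/dt = 0: 0.259(1 - B*/1010) = 0.00289·10.4, giving B* = 1010·(1 - 0.116) = 893.
From dH/dt = 0: 0.00111·893 - 0.258 = 0.0485C*, so C* = 0.733/0.0485 = 15.1.

B* ≈ 893, H* ≈ 10.4, C* ≈ 15.1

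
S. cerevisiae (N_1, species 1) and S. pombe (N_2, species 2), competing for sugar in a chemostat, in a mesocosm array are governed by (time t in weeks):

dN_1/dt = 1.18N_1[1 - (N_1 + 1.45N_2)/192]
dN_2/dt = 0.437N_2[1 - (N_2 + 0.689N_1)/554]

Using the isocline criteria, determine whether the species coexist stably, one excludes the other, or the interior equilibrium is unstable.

species 2 excludes species 1

Compare the nullcline intercepts: K1/α12 = 192/1.45 = 132 < K2 = 554; K2/α21 = 554/0.689 = 804 > K1 = 192.
Since the inequalities point opposite ways, species 2 can invade but species 1 cannot.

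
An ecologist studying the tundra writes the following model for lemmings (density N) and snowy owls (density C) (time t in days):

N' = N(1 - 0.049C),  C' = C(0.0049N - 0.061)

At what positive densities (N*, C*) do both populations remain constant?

Set dC/dt = 0 with C > 0: 0.0049N - 0.061 = 0, so N* = 0.061/0.0049 = 12.4.
Set dN/dt = 0 with N > 0: 1 - 0.049C = 0, so C* = 1/0.049 = 20.4.

N* ≈ 12.4, C* ≈ 20.4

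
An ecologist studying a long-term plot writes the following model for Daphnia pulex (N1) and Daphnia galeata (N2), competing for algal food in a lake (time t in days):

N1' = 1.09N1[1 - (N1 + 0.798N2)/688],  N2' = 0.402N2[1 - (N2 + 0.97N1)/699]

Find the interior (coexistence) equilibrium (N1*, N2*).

Setting both brackets to zero gives the nullclines N1 + 0.798N2 = 688 and 0.97N1 + N2 = 699.
Substituting N2 = 699 - 0.97N1 into the first: N1(1 - 0.798·0.97) = 688 - 0.798·699.
So N1* = 130/0.226 = 576, and then N2* = 699 - 0.97·576 = 140.

N1* ≈ 576, N2* ≈ 140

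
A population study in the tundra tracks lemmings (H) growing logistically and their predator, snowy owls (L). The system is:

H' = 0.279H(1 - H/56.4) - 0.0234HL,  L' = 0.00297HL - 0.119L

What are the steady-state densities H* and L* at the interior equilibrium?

From dL/dt = 0 with L > 0: 0.00297H* = 0.119, so H* = 40.1.
Substitute into dH/dt = 0: 0.279(1 - 40.1/56.4) = 0.0234L*.
The bracket is 0.29, giving L* = 0.0808/0.0234 = 3.45.

H* ≈ 40.1, L* ≈ 3.45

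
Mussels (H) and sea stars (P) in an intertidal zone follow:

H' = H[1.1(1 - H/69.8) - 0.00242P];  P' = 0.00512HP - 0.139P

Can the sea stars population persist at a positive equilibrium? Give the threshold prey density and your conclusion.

The predator equation gives dP/dt > 0 only when H > 0.139/0.00512 = 27.1.
Without the predator, H → K = 69.8. Since 69.8 > 27.1, the predator can invade and persist.

Threshold H = 27.1; K > 27.1, so yes, the predator persists.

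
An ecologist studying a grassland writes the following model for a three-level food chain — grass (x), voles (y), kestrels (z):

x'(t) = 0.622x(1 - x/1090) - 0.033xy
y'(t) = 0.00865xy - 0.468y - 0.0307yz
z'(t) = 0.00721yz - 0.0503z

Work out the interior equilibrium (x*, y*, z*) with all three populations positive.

From dz/dt = 0: 0.00721y* = 0.0503, so y* = 6.98.
From dx/dt = 0: 0.622(1 - x*/1090) = 0.033·6.98, giving x* = 1090·(1 - 0.37) = 687.
From dy/dt = 0: 0.00865·687 - 0.468 = 0.0307z*, so z* = 5.47/0.0307 = 178.

x* ≈ 687, y* ≈ 6.98, z* ≈ 178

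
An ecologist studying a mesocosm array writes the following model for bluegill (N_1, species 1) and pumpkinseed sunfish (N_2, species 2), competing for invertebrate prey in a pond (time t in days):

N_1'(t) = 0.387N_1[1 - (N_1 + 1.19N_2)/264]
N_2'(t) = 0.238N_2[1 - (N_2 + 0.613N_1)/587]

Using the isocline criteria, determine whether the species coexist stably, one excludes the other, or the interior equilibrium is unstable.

species 2 excludes species 1

Compare the nullcline intercepts: K1/α12 = 264/1.19 = 222 < K2 = 587; K2/α21 = 587/0.613 = 958 > K1 = 264.
Since the inequalities point opposite ways, species 2 can invade but species 1 cannot.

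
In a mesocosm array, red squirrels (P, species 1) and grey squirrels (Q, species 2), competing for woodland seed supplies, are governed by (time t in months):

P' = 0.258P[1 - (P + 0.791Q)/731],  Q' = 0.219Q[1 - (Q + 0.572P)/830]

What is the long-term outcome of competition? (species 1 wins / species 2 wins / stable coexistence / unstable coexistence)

stable coexistence

Compare the nullcline intercepts: K1/α12 = 731/0.791 = 924 > K2 = 830; K2/α21 = 830/0.572 = 1450 > K1 = 731.
Since both inequalities hold, each species can invade when rare, so the interior equilibrium is stable.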